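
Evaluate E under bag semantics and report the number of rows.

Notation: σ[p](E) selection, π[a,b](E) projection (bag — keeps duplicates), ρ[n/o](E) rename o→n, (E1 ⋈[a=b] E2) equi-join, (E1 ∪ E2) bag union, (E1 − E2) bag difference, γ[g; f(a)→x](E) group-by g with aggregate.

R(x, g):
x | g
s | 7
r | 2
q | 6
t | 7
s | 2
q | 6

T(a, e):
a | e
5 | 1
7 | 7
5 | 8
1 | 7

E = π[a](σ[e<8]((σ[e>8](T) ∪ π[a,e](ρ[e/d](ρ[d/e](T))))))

Subexpression sizes:
  T → 4
  σ[e>8](T) → 0
  T → 4
  ρ[d/e](T) → 4
  ρ[e/d](ρ[d/e](T)) → 4
  π[a,e](ρ[e/d](ρ[d/e](T))) → 4
  (σ[e>8](T) ∪ π[a,e](ρ[e/d](ρ[d/e](T)))) → 4
  σ[e<8]((σ[e>8](T) ∪ π[a,e](ρ[e/d](ρ[d/e](T))))) → 3
  π[a](σ[e<8]((σ[e>8](T) ∪ π[a,e](ρ[e/d](ρ[d/e](T)))))) → 3

|E| = 3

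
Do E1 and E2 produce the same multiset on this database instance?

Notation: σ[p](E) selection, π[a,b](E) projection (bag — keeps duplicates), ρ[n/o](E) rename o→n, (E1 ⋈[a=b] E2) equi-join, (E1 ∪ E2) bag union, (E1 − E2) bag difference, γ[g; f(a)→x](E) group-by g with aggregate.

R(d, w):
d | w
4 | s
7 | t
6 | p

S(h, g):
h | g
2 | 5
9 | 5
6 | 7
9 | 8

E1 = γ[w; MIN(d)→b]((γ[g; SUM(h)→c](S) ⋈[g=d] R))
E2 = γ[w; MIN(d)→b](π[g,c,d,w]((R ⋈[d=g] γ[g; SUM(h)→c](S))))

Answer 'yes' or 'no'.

E1 subexpression sizes:
  S → 4
  γ[g; SUM(h)→c](S) → 3
  R → 3
  (γ[g; SUM(h)→c](S) ⋈[g=d] R) → 1
  γ[w; MIN(d)→b]((γ[g; SUM(h)→c](S) ⋈[g=d] R)) → 1
E2 subexpression sizes:
  R → 3
  S → 4
  γ[g; SUM(h)→c](S) → 3
  (R ⋈[d=g] γ[g; SUM(h)→c](S)) → 1
  π[g,c,d,w]((R ⋈[d=g] γ[g; SUM(h)→c](S))) → 1
  γ[w; MIN(d)→b](π[g,c,d,w]((R ⋈[d=g] γ[g; SUM(h)→c](S)))) → 1

E1 and E2 produce the same multiset:
w | b
t | 7

yes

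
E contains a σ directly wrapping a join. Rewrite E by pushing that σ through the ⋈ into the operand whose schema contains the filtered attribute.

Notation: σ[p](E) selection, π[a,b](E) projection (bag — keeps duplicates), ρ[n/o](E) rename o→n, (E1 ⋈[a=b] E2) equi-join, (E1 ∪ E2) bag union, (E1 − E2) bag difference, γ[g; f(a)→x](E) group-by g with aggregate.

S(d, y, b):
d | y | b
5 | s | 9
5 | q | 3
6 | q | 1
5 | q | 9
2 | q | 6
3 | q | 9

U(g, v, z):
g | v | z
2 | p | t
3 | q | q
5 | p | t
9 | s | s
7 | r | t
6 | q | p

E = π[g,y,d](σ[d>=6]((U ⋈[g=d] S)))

σ filters on d, owned by the right side.
E' = π[g,y,d]((U ⋈[g=d] σ[d>=6](S)))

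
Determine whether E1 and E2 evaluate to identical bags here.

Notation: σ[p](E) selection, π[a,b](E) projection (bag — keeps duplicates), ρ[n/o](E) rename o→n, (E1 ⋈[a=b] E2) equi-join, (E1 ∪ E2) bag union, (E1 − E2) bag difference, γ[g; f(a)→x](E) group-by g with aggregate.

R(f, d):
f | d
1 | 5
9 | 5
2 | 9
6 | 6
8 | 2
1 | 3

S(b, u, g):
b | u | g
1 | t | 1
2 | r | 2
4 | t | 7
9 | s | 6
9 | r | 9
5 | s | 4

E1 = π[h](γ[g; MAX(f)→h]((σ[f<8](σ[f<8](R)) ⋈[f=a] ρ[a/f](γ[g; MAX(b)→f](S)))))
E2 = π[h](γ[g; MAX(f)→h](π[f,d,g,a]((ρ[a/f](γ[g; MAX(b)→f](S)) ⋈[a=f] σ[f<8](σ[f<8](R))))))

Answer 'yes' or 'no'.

E1 per-node cardinality:
  R → 6
  σ[f<8](R) → 4
  σ[f<8](σ[f<8](R)) → 4
  S → 6
  γ[g; MAX(b)→f](S) → 6
  ρ[a/f](γ[g; MAX(b)→f](S)) → 6
  (σ[f<8](σ[f<8](R)) ⋈[f=a] ρ[a/f](γ[g; MAX(b)→f](S))) → 3
  γ[g; MAX(f)→h]((σ[f<8](σ[f<8](R)) ⋈[f=a] ρ[a/f](γ[g; MAX(b)→f](S)))) → 2
  π[h](γ[g; MAX(f)→h]((σ[f<8](σ[f<8](R)) ⋈[f=a] ρ[a/f](γ[g; MAX(b)→f](S))))) → 2
E2 per-node cardinality:
  S → 6
  γ[g; MAX(b)→f](S) → 6
  ρ[a/f](γ[g; MAX(b)→f](S)) → 6
  R → 6
  σ[f<8](R) → 4
  σ[f<8](σ[f<8](R)) → 4
  (ρ[a/f](γ[g; MAX(b)→f](S)) ⋈[a=f] σ[f<8](σ[f<8](R))) → 3
  π[f,d,g,a]((ρ[a/f](γ[g; MAX(b)→f](S)) ⋈[a=f] σ[f<8](σ[f<8](R)))) → 3
  γ[g; MAX(f)→h](π[f,d,g,a]((ρ[a/f](γ[g; MAX(b)→f](S)) ⋈[a=f] σ[f<8](σ[f<8](R))))) → 2
  π[h](γ[g; MAX(f)→h](π[f,d,g,a]((ρ[a/f](γ[g; MAX(b)→f](S)) ⋈[a=f] σ[f<8](σ[f<8](R)))))) → 2

E1 and E2 produce the same multiset:
h
1
2

yes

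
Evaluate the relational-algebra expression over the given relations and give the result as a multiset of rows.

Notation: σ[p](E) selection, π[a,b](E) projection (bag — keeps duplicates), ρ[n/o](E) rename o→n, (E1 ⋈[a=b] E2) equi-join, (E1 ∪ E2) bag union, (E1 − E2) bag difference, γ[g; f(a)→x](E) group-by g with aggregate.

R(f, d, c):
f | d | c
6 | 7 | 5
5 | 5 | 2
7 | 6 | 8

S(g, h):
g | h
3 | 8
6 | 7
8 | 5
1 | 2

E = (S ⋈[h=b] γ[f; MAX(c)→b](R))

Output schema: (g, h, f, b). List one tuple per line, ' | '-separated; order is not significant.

Row counts bottom-up:
  S → 4
  R → 3
  γ[f; MAX(c)→b](R) → 3
  (S ⋈[h=b] γ[f; MAX(c)→b](R)) → 3

== RESULT ==
g | h | f | b
1 | 2 | 5 | 2
3 | 8 | 7 | 8
8 | 5 | 6 | 5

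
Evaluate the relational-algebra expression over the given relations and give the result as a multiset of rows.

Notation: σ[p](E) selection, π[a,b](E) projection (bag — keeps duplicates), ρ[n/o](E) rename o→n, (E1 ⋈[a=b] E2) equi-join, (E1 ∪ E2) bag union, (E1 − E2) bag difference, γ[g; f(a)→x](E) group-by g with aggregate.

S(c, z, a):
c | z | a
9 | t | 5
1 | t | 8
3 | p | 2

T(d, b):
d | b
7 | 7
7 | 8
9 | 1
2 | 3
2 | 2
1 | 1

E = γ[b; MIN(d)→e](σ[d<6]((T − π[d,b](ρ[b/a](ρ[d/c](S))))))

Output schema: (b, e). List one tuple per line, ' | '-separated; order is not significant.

Per-node cardinality:
  T → 6
  S → 3
  ρ[d/c](S) → 3
  ρ[b/a](ρ[d/c](S)) → 3
  π[d,b](ρ[b/a](ρ[d/c](S))) → 3
  (T − π[d,b](ρ[b/a](ρ[d/c](S)))) → 6
  σ[d<6]((T − π[d,b](ρ[b/a](ρ[d/c](S))))) → 3
  γ[b; MIN(d)→e](σ[d<6]((T − π[d,b](ρ[b/a](ρ[d/c](S)))))) → 3

== RESULT ==
b | e
1 | 1
2 | 2
3 | 2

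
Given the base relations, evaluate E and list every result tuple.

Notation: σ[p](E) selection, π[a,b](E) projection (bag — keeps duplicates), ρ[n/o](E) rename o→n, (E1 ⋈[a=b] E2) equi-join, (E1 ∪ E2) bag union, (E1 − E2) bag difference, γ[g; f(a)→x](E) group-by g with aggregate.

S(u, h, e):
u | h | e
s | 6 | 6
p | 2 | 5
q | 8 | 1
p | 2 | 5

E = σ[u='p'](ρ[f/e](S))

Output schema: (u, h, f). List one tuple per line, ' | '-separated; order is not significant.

Per-node cardinality:
  S → 4
  ρ[f/e](S) → 4
  σ[u='p'](ρ[f/e](S)) → 2

== RESULT ==
u | h | f
p | 2 | 5
p | 2 | 5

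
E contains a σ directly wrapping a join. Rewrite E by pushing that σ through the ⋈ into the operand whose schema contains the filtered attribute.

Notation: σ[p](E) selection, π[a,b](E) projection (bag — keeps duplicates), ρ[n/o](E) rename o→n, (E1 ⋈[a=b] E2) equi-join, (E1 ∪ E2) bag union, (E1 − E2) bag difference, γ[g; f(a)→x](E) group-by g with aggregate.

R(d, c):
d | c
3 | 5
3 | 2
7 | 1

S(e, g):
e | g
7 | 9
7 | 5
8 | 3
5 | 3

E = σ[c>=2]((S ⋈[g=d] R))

σ filters on c, owned by the right side.
E' = (S ⋈[g=d] σ[c>=2](R))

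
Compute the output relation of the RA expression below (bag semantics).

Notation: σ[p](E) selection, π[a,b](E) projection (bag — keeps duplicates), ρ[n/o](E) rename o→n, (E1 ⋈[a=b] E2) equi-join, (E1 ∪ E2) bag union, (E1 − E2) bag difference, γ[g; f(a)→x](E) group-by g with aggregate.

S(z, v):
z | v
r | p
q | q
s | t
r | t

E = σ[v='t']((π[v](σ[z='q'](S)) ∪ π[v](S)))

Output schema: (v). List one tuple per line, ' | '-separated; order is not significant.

Row counts bottom-up:
  S → 4
  σ[z='q'](S) → 1
  π[v](σ[z='q'](S)) → 1
  S → 4
  π[v](S) → 4
  (π[v](σ[z='q'](S)) ∪ π[v](S)) → 5
  σ[v='t']((π[v](σ[z='q'](S)) ∪ π[v](S))) → 2

== RESULT ==
v
t
t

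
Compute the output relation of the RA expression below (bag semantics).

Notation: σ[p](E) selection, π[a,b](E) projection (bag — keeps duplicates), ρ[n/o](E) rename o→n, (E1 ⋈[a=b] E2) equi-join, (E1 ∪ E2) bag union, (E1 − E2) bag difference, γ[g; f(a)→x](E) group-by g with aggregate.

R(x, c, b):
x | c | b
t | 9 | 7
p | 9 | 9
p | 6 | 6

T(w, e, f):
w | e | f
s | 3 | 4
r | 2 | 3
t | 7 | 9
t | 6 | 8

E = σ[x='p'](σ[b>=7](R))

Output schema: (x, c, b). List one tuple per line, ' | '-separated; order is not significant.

Row counts bottom-up:
  R → 3
  σ[b>=7](R) → 2
  σ[x='p'](σ[b>=7](R)) → 1

== RESULT ==
x | c | b
p | 9 | 9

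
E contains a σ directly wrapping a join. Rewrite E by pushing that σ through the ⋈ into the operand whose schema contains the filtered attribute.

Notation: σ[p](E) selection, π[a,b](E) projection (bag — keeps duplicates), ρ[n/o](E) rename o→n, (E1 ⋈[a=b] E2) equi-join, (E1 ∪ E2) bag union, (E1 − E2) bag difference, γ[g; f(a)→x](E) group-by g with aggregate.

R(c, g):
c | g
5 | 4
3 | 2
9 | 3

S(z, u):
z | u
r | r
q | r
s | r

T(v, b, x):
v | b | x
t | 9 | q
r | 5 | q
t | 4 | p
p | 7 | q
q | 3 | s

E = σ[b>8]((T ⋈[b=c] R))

σ filters on b, owned by the left side.
E' = (σ[b>8](T) ⋈[b=c] R)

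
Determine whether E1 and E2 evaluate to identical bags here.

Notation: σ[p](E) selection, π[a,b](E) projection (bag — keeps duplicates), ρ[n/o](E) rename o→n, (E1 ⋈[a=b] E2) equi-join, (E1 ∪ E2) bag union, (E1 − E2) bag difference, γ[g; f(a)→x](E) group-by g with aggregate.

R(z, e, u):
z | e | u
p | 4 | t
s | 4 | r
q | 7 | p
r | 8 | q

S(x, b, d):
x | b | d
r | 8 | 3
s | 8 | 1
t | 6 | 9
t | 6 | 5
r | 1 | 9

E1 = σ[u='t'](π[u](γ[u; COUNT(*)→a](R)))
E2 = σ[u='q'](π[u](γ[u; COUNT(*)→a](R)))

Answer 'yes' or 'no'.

E1 subexpression sizes:
  R → 4
  γ[u; COUNT(*)→a](R) → 4
  π[u](γ[u; COUNT(*)→a](R)) → 4
  σ[u='t'](π[u](γ[u; COUNT(*)→a](R))) → 1
E2 subexpression sizes:
  R → 4
  γ[u; COUNT(*)→a](R) → 4
  π[u](γ[u; COUNT(*)→a](R)) → 4
  σ[u='q'](π[u](γ[u; COUNT(*)→a](R))) → 1

E1 result:
u
t
E2 result:
u
q
Witness: ('t',) appears 1× in E1 but 0× in E2.

no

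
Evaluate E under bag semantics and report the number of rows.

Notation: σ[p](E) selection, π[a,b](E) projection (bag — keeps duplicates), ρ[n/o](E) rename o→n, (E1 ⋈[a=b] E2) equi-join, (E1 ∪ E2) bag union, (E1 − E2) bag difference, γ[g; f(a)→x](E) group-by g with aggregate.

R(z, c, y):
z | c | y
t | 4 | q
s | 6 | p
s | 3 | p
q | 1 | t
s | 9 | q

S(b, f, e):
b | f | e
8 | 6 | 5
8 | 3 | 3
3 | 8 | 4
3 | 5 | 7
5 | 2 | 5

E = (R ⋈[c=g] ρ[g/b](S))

Stepwise |·|:
  R → 5
  S → 5
  ρ[g/b](S) → 5
  (R ⋈[c=g] ρ[g/b](S)) → 2

|E| = 2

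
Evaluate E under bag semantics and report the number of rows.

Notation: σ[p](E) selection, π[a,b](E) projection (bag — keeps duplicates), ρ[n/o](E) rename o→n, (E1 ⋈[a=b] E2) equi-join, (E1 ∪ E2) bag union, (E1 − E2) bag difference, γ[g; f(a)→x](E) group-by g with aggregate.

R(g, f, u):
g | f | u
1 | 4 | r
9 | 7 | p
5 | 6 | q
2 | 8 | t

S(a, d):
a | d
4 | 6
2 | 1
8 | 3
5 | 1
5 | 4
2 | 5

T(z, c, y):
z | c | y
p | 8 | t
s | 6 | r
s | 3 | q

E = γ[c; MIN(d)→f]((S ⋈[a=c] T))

Row counts bottom-up:
  S → 6
  T → 3
  (S ⋈[a=c] T) → 1
  γ[c; MIN(d)→f]((S ⋈[a=c] T)) → 1

|E| = 1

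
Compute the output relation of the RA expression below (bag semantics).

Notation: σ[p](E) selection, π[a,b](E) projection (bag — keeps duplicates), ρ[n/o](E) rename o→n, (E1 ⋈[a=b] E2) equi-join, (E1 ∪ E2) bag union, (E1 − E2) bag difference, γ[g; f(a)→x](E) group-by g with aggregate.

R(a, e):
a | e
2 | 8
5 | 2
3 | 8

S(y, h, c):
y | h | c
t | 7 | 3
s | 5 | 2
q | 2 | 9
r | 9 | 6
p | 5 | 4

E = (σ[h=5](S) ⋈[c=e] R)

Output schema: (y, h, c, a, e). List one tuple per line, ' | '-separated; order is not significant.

Per-node cardinality:
  S → 5
  σ[h=5](S) → 2
  R → 3
  (σ[h=5](S) ⋈[c=e] R) → 1

== RESULT ==
y | h | c | a | e
s | 5 | 2 | 5 | 2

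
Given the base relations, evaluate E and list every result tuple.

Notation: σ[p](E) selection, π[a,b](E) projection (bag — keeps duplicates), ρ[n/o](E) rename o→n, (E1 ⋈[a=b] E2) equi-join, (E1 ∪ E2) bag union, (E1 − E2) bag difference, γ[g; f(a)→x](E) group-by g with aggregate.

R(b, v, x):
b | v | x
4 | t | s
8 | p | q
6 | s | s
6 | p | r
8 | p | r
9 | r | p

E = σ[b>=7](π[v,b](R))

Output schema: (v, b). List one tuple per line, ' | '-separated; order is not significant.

Subexpression sizes:
  R → 6
  π[v,b](R) → 6
  σ[b>=7](π[v,b](R)) → 3

== RESULT ==
v | b
p | 8
p | 8
r | 9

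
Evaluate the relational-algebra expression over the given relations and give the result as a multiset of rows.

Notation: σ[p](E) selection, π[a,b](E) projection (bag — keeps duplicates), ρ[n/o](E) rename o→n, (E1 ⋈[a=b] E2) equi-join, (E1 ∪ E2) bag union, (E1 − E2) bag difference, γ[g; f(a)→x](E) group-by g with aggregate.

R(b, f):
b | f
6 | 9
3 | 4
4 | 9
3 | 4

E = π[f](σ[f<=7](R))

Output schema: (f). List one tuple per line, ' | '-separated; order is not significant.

Row counts bottom-up:
  R → 4
  σ[f<=7](R) → 2
  π[f](σ[f<=7](R)) → 2

== RESULT ==
f
4
4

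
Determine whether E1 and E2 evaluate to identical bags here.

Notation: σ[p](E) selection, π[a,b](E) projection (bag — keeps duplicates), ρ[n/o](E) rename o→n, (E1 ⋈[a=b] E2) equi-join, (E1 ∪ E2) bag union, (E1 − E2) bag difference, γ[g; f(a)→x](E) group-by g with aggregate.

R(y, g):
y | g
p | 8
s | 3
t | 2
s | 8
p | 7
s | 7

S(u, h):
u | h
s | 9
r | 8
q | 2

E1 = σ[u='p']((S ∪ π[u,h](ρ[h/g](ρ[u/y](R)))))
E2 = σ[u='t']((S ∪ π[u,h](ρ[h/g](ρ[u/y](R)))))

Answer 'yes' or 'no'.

E1 per-node cardinality:
  S → 3
  R → 6
  ρ[u/y](R) → 6
  ρ[h/g](ρ[u/y](R)) → 6
  π[u,h](ρ[h/g](ρ[u/y](R))) → 6
  (S ∪ π[u,h](ρ[h/g](ρ[u/y](R)))) → 9
  σ[u='p']((S ∪ π[u,h](ρ[h/g](ρ[u/y](R))))) → 2
E2 per-node cardinality:
  S → 3
  R → 6
  ρ[u/y](R) → 6
  ρ[h/g](ρ[u/y](R)) → 6
  π[u,h](ρ[h/g](ρ[u/y](R))) → 6
  (S ∪ π[u,h](ρ[h/g](ρ[u/y](R)))) → 9
  σ[u='t']((S ∪ π[u,h](ρ[h/g](ρ[u/y](R))))) → 1

E1 result:
u | h
p | 7
p | 8
E2 result:
u | h
t | 2
Witness: ('p', 7) appears 1× in E1 but 0× in E2.

no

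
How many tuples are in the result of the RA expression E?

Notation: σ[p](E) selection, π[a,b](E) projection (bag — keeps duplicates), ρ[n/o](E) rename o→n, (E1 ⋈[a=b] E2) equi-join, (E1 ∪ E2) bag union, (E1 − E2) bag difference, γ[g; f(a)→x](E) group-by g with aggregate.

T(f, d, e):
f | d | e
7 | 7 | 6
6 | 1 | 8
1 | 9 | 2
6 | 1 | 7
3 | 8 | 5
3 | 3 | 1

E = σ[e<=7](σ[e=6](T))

Per-node cardinality:
  T → 6
  σ[e=6](T) → 1
  σ[e<=7](σ[e=6](T)) → 1

|E| = 1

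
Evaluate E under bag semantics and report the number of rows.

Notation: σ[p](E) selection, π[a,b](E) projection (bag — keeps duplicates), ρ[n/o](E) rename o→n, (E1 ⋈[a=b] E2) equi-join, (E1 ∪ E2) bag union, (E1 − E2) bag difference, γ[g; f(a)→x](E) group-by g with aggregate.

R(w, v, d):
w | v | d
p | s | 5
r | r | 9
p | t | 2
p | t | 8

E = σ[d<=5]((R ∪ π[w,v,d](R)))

Row counts bottom-up:
  R → 4
  R → 4
  π[w,v,d](R) → 4
  (R ∪ π[w,v,d](R)) → 8
  σ[d<=5]((R ∪ π[w,v,d](R))) → 4

|E| = 4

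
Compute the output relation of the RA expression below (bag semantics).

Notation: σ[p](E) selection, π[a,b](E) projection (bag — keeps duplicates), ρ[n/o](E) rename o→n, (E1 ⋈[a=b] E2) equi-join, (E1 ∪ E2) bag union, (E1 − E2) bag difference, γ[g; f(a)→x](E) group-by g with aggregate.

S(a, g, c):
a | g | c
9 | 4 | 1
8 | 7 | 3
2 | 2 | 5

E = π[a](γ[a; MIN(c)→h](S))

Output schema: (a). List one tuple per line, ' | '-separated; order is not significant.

Per-node cardinality:
  S → 3
  γ[a; MIN(c)→h](S) → 3
  π[a](γ[a; MIN(c)→h](S)) → 3

== RESULT ==
a
2
8
9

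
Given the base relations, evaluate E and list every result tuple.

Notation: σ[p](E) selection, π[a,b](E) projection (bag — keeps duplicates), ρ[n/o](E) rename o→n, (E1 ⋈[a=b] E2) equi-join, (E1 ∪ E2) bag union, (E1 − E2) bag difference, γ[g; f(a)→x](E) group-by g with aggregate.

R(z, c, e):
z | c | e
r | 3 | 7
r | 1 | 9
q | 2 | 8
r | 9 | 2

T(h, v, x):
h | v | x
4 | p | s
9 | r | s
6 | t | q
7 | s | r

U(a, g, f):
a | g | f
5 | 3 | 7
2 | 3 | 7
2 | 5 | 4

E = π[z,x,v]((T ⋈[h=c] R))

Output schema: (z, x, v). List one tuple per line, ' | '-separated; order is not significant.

Row counts bottom-up:
  T → 4
  R → 4
  (T ⋈[h=c] R) → 1
  π[z,x,v]((T ⋈[h=c] R)) → 1

== RESULT ==
z | x | v
r | s | r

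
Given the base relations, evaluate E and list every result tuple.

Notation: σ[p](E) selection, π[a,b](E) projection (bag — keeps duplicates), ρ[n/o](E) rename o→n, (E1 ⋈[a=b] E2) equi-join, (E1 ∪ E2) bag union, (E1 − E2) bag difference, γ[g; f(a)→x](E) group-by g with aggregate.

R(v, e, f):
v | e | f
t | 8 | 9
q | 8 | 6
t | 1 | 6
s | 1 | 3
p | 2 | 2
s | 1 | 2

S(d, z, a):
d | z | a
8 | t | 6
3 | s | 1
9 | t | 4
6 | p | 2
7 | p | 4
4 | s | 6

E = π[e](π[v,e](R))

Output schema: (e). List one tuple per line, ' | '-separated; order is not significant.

Row counts bottom-up:
  R → 6
  π[v,e](R) → 6
  π[e](π[v,e](R)) → 6

== RESULT ==
e
1
1
1
2
8
8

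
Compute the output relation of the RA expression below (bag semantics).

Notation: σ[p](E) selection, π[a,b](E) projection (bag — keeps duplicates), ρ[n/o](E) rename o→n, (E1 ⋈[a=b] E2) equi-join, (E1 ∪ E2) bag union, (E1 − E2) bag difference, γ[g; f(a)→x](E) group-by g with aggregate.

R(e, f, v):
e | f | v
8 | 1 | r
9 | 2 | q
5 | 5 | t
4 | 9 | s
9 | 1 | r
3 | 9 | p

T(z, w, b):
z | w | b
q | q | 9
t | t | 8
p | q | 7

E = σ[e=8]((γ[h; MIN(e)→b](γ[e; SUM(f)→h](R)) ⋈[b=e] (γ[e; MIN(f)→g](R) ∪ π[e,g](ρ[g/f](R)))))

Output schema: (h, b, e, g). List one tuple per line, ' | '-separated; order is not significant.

Subexpression sizes:
  R → 6
  γ[e; SUM(f)→h](R) → 5
  γ[h; MIN(e)→b](γ[e; SUM(f)→h](R)) → 4
  R → 6
  γ[e; MIN(f)→g](R) → 5
  R → 6
  ρ[g/f](R) → 6
  π[e,g](ρ[g/f](R)) → 6
  (γ[e; MIN(f)→g](R) ∪ π[e,g](ρ[g/f](R))) → 11
  (γ[h; MIN(e)→b](γ[e; SUM(f)→h](R)) ⋈[b=e] (γ[e; MIN(f)→g](R) ∪ π[e,g](ρ[g/f](R)))) → 9
  σ[e=8]((γ[h; MIN(e)→b](γ[e; SUM(f)→h](R)) ⋈[b=e] (γ[e; MIN(f)→g](R) ∪ π[e,g](ρ[g/f](R))))) → 2

== RESULT ==
h | b | e | g
1 | 8 | 8 | 1
1 | 8 | 8 | 1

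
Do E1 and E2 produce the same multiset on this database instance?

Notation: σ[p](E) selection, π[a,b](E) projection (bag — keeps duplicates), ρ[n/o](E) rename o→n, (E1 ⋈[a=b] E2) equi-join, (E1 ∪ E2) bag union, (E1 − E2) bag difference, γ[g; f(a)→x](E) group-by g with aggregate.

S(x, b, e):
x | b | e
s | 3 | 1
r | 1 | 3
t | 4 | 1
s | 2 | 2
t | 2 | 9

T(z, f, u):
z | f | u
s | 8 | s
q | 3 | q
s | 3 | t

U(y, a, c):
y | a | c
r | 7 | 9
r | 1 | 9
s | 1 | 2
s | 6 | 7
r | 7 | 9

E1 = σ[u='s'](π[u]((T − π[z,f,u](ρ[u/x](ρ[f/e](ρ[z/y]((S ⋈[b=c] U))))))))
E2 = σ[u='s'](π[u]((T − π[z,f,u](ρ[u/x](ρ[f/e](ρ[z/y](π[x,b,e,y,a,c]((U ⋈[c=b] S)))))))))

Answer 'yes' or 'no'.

E1 row counts bottom-up:
  T → 3
  S → 5
  U → 5
  (S ⋈[b=c] U) → 2
  ρ[z/y]((S ⋈[b=c] U)) → 2
  ρ[f/e](ρ[z/y]((S ⋈[b=c] U))) → 2
  ρ[u/x](ρ[f/e](ρ[z/y]((S ⋈[b=c] U)))) → 2
  π[z,f,u](ρ[u/x](ρ[f/e](ρ[z/y]((S ⋈[b=c] U))))) → 2
  (T − π[z,f,u](ρ[u/x](ρ[f/e](ρ[z/y]((S ⋈[b=c] U)))))) → 3
  π[u]((T − π[z,f,u](ρ[u/x](ρ[f/e](ρ[z/y]((S ⋈[b=c] U))))))) → 3
  σ[u='s'](π[u]((T − π[z,f,u](ρ[u/x](ρ[f/e](ρ[z/y]((S ⋈[b=c] U)))))))) → 1
E2 row counts bottom-up:
  T → 3
  U → 5
  S → 5
  (U ⋈[c=b] S) → 2
  π[x,b,e,y,a,c]((U ⋈[c=b] S)) → 2
  ρ[z/y](π[x,b,e,y,a,c]((U ⋈[c=b] S))) → 2
  ρ[f/e](ρ[z/y](π[x,b,e,y,a,c]((U ⋈[c=b] S)))) → 2
  ρ[u/x](ρ[f/e](ρ[z/y](π[x,b,e,y,a,c]((U ⋈[c=b] S))))) → 2
  π[z,f,u](ρ[u/x](ρ[f/e](ρ[z/y](π[x,b,e,y,a,c]((U ⋈[c=b] S)))))) → 2
  (T − π[z,f,u](ρ[u/x](ρ[f/e](ρ[z/y](π[x,b,e,y,a,c]((U ⋈[c=b] S))))))) → 3
  π[u]((T − π[z,f,u](ρ[u/x](ρ[f/e](ρ[z/y](π[x,b,e,y,a,c]((U ⋈[c=b] S)))))))) → 3
  σ[u='s'](π[u]((T − π[z,f,u](ρ[u/x](ρ[f/e](ρ[z/y](π[x,b,e,y,a,c]((U ⋈[c=b] S))))))))) → 1

E1 and E2 produce the same multiset:
u
s

yes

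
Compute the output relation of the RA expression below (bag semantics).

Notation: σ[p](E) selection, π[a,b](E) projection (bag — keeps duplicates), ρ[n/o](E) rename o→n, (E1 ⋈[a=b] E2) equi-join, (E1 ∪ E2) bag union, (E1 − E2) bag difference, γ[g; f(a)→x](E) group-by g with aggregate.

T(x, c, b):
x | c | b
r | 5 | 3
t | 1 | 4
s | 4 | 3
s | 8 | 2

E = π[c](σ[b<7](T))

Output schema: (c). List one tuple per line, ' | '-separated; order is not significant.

Stepwise |·|:
  T → 4
  σ[b<7](T) → 4
  π[c](σ[b<7](T)) → 4

== RESULT ==
c
1
4
5
8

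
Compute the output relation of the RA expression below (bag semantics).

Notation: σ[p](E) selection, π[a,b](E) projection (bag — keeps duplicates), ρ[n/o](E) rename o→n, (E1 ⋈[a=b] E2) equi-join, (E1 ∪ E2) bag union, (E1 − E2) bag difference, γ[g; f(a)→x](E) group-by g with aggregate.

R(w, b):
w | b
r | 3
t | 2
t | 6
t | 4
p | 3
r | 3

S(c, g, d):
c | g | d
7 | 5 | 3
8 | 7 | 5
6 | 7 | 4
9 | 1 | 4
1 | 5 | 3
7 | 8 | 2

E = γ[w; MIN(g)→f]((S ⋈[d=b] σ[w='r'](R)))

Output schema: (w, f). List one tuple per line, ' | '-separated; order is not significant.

Stepwise |·|:
  S → 6
  R → 6
  σ[w='r'](R) → 2
  (S ⋈[d=b] σ[w='r'](R)) → 4
  γ[w; MIN(g)→f]((S ⋈[d=b] σ[w='r'](R))) → 1

== RESULT ==
w | f
r | 5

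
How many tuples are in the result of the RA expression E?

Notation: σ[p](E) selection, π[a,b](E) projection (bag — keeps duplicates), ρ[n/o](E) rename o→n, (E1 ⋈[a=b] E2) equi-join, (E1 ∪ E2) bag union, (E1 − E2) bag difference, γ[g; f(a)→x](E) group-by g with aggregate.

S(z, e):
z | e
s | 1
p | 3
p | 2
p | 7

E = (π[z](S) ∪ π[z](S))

Per-node cardinality:
  S → 4
  π[z](S) → 4
  S → 4
  π[z](S) → 4
  (π[z](S) ∪ π[z](S)) → 8

|E| = 8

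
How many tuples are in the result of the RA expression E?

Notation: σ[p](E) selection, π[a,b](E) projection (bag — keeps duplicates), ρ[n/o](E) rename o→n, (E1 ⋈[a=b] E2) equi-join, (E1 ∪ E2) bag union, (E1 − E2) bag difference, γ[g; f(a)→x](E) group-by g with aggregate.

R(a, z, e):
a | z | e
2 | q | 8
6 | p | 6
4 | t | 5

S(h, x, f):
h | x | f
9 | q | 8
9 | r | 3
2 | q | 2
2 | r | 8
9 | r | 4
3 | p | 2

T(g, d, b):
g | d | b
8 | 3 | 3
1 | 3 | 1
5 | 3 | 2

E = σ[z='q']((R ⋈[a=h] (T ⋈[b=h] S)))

Stepwise |·|:
  R → 3
  T → 3
  S → 6
  (T ⋈[b=h] S) → 3
  (R ⋈[a=h] (T ⋈[b=h] S)) → 2
  σ[z='q']((R ⋈[a=h] (T ⋈[b=h] S))) → 2

|E| = 2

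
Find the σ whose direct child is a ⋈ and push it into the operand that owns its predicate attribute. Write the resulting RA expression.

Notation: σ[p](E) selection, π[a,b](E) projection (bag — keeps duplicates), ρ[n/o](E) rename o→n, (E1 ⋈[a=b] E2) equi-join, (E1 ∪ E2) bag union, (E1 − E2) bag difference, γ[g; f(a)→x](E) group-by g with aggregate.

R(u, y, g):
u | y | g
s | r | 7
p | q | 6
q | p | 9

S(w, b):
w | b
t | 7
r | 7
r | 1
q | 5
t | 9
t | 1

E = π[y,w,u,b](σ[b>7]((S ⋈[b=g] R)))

σ filters on b, owned by the left side.
E' = π[y,w,u,b]((σ[b>7](S) ⋈[b=g] R))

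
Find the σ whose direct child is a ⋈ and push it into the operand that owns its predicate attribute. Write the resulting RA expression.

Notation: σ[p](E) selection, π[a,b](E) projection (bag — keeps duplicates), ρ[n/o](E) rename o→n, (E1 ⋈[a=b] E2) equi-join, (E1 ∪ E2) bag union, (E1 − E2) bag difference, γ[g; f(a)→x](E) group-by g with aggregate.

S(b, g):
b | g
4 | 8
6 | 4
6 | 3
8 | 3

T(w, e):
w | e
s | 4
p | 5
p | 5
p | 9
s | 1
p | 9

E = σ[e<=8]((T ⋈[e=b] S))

σ filters on e, owned by the left side.
E' = (σ[e<=8](T) ⋈[e=b] S)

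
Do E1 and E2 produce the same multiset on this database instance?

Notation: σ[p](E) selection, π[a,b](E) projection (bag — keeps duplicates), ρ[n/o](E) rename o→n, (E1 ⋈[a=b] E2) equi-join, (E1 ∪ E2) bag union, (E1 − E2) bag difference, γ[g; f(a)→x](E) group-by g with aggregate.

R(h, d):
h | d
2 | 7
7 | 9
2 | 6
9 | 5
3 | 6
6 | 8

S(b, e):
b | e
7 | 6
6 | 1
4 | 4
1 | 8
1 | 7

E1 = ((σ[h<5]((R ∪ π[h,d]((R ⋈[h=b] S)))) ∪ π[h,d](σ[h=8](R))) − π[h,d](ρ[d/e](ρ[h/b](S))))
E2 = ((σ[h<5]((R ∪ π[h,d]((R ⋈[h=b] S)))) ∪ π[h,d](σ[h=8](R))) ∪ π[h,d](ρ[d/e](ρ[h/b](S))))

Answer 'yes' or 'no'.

E1 subexpression sizes:
  R → 6
  R → 6
  S → 5
  (R ⋈[h=b] S) → 2
  π[h,d]((R ⋈[h=b] S)) → 2
  (R ∪ π[h,d]((R ⋈[h=b] S))) → 8
  σ[h<5]((R ∪ π[h,d]((R ⋈[h=b] S)))) → 3
  R → 6
  σ[h=8](R) → 0
  π[h,d](σ[h=8](R)) → 0
  (σ[h<5]((R ∪ π[h,d]((R ⋈[h=b] S)))) ∪ π[h,d](σ[h=8](R))) → 3
  S → 5
  ρ[h/b](S) → 5
  ρ[d/e](ρ[h/b](S)) → 5
  π[h,d](ρ[d/e](ρ[h/b](S))) → 5
  ((σ[h<5]((R ∪ π[h,d]((R ⋈[h=b] S)))) ∪ π[h,d](σ[h=8](R))) − π[h,d](ρ[d/e](ρ[h/b](S)))) → 3
E2 subexpression sizes:
  R → 6
  R → 6
  S → 5
  (R ⋈[h=b] S) → 2
  π[h,d]((R ⋈[h=b] S)) → 2
  (R ∪ π[h,d]((R ⋈[h=b] S))) → 8
  σ[h<5]((R ∪ π[h,d]((R ⋈[h=b] S)))) → 3
  R → 6
  σ[h=8](R) → 0
  π[h,d](σ[h=8](R)) → 0
  (σ[h<5]((R ∪ π[h,d]((R ⋈[h=b] S)))) ∪ π[h,d](σ[h=8](R))) → 3
  S → 5
  ρ[h/b](S) → 5
  ρ[d/e](ρ[h/b](S)) → 5
  π[h,d](ρ[d/e](ρ[h/b](S))) → 5
  ((σ[h<5]((R ∪ π[h,d]((R ⋈[h=b] S)))) ∪ π[h,d](σ[h=8](R))) ∪ π[h,d](ρ[d/e](ρ[h/b](S)))) → 8

E1 result:
h | d
2 | 6
2 | 7
3 | 6
E2 result:
h | d
1 | 7
1 | 8
2 | 6
2 | 7
3 | 6
4 | 4
6 | 1
7 | 6
Witness: (4, 4) appears 0× in E1 but 1× in E2.

no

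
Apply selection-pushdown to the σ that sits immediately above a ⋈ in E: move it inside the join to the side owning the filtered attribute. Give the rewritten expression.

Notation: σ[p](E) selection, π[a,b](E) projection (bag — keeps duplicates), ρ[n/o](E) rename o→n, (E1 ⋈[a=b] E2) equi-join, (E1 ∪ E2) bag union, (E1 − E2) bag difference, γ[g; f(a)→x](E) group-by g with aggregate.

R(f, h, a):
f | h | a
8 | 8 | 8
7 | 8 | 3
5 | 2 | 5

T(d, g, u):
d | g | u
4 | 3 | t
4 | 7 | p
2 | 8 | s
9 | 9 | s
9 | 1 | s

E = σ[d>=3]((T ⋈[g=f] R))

σ filters on d, owned by the left side.
E' = (σ[d>=3](T) ⋈[g=f] R)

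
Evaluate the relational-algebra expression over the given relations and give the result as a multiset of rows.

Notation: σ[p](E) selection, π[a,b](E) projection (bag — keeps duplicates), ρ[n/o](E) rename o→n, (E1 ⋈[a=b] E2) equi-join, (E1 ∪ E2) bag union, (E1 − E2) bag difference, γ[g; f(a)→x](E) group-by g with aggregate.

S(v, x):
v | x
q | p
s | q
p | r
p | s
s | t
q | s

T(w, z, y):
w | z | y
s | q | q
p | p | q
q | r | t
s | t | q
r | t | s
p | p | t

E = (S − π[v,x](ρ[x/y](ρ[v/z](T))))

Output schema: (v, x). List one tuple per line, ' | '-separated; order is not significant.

Stepwise |·|:
  S → 6
  T → 6
  ρ[v/z](T) → 6
  ρ[x/y](ρ[v/z](T)) → 6
  π[v,x](ρ[x/y](ρ[v/z](T))) → 6
  (S − π[v,x](ρ[x/y](ρ[v/z](T)))) → 6

== RESULT ==
v | x
p | r
p | s
q | p
q | s
s | q
s | t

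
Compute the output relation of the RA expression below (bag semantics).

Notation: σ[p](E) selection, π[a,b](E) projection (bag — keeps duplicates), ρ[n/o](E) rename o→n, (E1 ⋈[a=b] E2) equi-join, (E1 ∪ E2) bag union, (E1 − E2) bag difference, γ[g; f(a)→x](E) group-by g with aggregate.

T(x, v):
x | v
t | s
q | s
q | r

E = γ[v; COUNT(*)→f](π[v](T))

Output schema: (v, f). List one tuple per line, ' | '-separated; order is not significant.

Subexpression sizes:
  T → 3
  π[v](T) → 3
  γ[v; COUNT(*)→f](π[v](T)) → 2

== RESULT ==
v | f
r | 1
s | 2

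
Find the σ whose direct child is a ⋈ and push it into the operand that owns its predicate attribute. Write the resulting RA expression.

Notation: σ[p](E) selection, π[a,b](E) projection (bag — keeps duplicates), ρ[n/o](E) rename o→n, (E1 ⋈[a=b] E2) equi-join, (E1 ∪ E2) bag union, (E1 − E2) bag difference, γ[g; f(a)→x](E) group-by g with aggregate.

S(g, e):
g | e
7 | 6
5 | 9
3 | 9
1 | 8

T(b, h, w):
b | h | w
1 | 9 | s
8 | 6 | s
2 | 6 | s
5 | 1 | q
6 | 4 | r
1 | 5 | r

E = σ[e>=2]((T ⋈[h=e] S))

σ filters on e, owned by the right side.
E' = (T ⋈[h=e] σ[e>=2](S))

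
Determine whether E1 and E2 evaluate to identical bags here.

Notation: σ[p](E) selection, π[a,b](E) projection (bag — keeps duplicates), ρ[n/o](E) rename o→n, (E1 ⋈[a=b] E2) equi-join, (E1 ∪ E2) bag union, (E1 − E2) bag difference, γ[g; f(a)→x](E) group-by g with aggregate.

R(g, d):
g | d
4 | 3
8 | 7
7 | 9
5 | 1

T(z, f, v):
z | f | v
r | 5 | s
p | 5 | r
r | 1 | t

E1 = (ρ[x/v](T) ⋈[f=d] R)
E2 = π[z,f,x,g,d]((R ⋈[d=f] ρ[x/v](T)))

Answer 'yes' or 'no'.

E1 row counts bottom-up:
  T → 3
  ρ[x/v](T) → 3
  R → 4
  (ρ[x/v](T) ⋈[f=d] R) → 1
E2 row counts bottom-up:
  R → 4
  T → 3
  ρ[x/v](T) → 3
  (R ⋈[d=f] ρ[x/v](T)) → 1
  π[z,f,x,g,d]((R ⋈[d=f] ρ[x/v](T))) → 1

E1 and E2 produce the same multiset:
z | f | x | g | d
r | 1 | t | 5 | 1

yes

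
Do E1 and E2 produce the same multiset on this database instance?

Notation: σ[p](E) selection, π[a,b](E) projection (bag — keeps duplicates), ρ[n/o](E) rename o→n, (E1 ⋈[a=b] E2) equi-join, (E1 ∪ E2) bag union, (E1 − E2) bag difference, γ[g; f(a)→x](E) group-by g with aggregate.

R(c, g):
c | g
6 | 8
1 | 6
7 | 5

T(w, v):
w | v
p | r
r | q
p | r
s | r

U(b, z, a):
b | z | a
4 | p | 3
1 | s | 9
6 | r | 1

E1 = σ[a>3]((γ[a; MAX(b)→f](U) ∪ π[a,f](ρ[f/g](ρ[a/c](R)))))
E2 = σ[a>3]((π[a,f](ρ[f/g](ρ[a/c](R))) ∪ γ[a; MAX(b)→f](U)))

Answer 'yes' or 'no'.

E1 row counts bottom-up:
  U → 3
  γ[a; MAX(b)→f](U) → 3
  R → 3
  ρ[a/c](R) → 3
  ρ[f/g](ρ[a/c](R)) → 3
  π[a,f](ρ[f/g](ρ[a/c](R))) → 3
  (γ[a; MAX(b)→f](U) ∪ π[a,f](ρ[f/g](ρ[a/c](R)))) → 6
  σ[a>3]((γ[a; MAX(b)→f](U) ∪ π[a,f](ρ[f/g](ρ[a/c](R))))) → 3
E2 row counts bottom-up:
  R → 3
  ρ[a/c](R) → 3
  ρ[f/g](ρ[a/c](R)) → 3
  π[a,f](ρ[f/g](ρ[a/c](R))) → 3
  U → 3
  γ[a; MAX(b)→f](U) → 3
  (π[a,f](ρ[f/g](ρ[a/c](R))) ∪ γ[a; MAX(b)→f](U)) → 6
  σ[a>3]((π[a,f](ρ[f/g](ρ[a/c](R))) ∪ γ[a; MAX(b)→f](U))) → 3

E1 and E2 produce the same multiset:
a | f
6 | 8
7 | 5
9 | 1

yes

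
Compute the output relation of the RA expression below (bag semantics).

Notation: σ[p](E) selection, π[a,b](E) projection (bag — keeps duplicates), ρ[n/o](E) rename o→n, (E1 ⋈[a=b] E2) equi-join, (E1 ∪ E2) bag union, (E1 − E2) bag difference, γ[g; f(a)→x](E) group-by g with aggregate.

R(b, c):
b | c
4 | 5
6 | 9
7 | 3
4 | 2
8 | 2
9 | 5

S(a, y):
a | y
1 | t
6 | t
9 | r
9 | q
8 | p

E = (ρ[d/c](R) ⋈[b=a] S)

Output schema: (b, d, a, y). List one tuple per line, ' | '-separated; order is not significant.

Subexpression sizes:
  R → 6
  ρ[d/c](R) → 6
  S → 5
  (ρ[d/c](R) ⋈[b=a] S) → 4

== RESULT ==
b | d | a | y
6 | 9 | 6 | t
8 | 2 | 8 | p
9 | 5 | 9 | q
9 | 5 | 9 | r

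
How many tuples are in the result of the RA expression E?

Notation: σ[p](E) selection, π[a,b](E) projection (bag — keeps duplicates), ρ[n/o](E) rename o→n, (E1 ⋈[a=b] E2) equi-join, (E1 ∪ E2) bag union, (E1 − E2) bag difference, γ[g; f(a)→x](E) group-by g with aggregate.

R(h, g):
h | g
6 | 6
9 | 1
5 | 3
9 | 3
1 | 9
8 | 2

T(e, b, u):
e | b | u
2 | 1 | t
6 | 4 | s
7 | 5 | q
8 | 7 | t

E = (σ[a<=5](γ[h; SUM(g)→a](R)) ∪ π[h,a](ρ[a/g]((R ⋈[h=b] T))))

Per-node cardinality:
  R → 6
  γ[h; SUM(g)→a](R) → 5
  σ[a<=5](γ[h; SUM(g)→a](R)) → 3
  R → 6
  T → 4
  (R ⋈[h=b] T) → 2
  ρ[a/g]((R ⋈[h=b] T)) → 2
  π[h,a](ρ[a/g]((R ⋈[h=b] T))) → 2
  (σ[a<=5](γ[h; SUM(g)→a](R)) ∪ π[h,a](ρ[a/g]((R ⋈[h=b] T)))) → 5

|E| = 5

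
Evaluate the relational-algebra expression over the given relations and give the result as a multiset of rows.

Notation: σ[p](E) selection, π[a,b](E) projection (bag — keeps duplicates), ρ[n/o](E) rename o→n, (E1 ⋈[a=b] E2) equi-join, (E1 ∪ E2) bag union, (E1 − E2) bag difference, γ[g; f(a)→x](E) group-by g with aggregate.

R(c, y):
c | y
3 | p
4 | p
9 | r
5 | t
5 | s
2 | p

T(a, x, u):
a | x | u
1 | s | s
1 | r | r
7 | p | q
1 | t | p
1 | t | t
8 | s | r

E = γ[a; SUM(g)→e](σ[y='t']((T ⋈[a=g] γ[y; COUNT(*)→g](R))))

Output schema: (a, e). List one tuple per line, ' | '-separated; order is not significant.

Per-node cardinality:
  T → 6
  R → 6
  γ[y; COUNT(*)→g](R) → 4
  (T ⋈[a=g] γ[y; COUNT(*)→g](R)) → 12
  σ[y='t']((T ⋈[a=g] γ[y; COUNT(*)→g](R))) → 4
  γ[a; SUM(g)→e](σ[y='t']((T ⋈[a=g] γ[y; COUNT(*)→g](R)))) → 1

== RESULT ==
a | e
1 | 4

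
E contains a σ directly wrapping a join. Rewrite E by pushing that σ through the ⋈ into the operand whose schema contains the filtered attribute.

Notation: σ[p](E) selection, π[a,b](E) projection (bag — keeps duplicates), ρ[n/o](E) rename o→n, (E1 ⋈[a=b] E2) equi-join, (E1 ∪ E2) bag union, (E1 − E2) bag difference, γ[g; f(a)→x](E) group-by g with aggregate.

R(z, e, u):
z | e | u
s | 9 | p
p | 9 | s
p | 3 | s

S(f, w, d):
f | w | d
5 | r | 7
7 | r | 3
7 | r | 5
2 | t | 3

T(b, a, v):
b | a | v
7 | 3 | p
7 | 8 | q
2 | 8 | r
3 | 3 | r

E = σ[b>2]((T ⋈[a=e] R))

σ filters on b, owned by the left side.
E' = (σ[b>2](T) ⋈[a=e] R)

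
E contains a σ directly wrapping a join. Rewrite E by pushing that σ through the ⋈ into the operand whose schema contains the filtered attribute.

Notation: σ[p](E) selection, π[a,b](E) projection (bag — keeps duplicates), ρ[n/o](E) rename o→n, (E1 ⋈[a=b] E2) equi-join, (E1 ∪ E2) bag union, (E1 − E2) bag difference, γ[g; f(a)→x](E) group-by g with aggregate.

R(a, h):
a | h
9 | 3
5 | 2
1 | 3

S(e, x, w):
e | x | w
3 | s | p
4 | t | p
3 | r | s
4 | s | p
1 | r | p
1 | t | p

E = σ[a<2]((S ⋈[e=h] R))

σ filters on a, owned by the right side.
E' = (S ⋈[e=h] σ[a<2](R))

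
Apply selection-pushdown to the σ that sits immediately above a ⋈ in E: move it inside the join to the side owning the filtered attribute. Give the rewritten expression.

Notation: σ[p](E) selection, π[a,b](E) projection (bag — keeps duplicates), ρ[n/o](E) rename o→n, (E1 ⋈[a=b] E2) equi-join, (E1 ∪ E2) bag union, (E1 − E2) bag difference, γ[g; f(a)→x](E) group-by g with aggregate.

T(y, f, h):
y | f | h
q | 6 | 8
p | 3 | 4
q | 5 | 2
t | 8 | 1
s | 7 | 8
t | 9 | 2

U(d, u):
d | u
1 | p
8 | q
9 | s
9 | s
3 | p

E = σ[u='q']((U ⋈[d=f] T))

σ filters on u, owned by the left side.
E' = (σ[u='q'](U) ⋈[d=f] T)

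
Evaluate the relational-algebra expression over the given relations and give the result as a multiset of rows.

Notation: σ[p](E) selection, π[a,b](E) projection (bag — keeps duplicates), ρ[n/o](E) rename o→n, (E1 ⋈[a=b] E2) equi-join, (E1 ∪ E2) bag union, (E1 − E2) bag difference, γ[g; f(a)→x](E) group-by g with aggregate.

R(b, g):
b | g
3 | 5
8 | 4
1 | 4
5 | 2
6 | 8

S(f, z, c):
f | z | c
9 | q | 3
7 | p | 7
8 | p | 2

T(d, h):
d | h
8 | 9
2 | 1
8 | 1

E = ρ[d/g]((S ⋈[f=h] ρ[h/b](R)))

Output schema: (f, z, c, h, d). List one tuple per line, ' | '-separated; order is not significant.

Stepwise |·|:
  S → 3
  R → 5
  ρ[h/b](R) → 5
  (S ⋈[f=h] ρ[h/b](R)) → 1
  ρ[d/g]((S ⋈[f=h] ρ[h/b](R))) → 1

== RESULT ==
f | z | c | h | d
8 | p | 2 | 8 | 4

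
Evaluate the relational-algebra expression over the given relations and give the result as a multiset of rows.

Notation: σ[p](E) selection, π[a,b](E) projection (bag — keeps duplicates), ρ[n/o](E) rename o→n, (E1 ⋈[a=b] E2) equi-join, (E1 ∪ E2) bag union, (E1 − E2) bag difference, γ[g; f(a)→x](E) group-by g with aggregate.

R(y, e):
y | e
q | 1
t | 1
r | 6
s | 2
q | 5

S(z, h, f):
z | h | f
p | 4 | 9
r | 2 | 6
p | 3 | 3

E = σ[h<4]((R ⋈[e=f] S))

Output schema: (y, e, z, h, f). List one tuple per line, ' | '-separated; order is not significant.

Per-node cardinality:
  R → 5
  S → 3
  (R ⋈[e=f] S) → 1
  σ[h<4]((R ⋈[e=f] S)) → 1

== RESULT ==
y | e | z | h | f
r | 6 | r | 2 | 6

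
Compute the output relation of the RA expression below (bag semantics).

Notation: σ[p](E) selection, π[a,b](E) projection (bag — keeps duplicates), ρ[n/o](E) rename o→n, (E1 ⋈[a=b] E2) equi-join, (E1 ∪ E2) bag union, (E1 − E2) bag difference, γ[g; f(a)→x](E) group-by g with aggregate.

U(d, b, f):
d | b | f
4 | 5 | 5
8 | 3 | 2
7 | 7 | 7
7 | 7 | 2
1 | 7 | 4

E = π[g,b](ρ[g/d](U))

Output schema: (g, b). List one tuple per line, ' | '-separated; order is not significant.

Per-node cardinality:
  U → 5
  ρ[g/d](U) → 5
  π[g,b](ρ[g/d](U)) → 5

== RESULT ==
g | b
1 | 7
4 | 5
7 | 7
7 | 7
8 | 3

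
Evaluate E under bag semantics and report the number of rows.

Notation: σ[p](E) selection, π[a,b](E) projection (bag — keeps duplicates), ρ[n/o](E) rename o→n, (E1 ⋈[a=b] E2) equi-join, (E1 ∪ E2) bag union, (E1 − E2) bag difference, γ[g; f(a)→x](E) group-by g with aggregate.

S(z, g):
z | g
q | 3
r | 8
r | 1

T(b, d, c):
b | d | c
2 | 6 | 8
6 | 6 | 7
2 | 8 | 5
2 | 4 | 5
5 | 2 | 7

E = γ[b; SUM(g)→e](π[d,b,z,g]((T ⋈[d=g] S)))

Row counts bottom-up:
  T → 5
  S → 3
  (T ⋈[d=g] S) → 1
  π[d,b,z,g]((T ⋈[d=g] S)) → 1
  γ[b; SUM(g)→e](π[d,b,z,g]((T ⋈[d=g] S))) → 1

|E| = 1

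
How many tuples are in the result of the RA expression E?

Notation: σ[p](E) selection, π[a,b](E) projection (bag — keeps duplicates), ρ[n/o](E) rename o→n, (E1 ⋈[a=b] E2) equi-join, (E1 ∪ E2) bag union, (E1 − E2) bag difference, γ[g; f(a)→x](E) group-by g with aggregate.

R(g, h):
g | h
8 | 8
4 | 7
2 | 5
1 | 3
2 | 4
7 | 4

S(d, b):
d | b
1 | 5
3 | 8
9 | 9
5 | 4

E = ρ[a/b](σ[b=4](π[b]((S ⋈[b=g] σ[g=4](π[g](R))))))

Subexpression sizes:
  S → 4
  R → 6
  π[g](R) → 6
  σ[g=4](π[g](R)) → 1
  (S ⋈[b=g] σ[g=4](π[g](R))) → 1
  π[b]((S ⋈[b=g] σ[g=4](π[g](R)))) → 1
  σ[b=4](π[b]((S ⋈[b=g] σ[g=4](π[g](R))))) → 1
  ρ[a/b](σ[b=4](π[b]((S ⋈[b=g] σ[g=4](π[g](R)))))) → 1

|E| = 1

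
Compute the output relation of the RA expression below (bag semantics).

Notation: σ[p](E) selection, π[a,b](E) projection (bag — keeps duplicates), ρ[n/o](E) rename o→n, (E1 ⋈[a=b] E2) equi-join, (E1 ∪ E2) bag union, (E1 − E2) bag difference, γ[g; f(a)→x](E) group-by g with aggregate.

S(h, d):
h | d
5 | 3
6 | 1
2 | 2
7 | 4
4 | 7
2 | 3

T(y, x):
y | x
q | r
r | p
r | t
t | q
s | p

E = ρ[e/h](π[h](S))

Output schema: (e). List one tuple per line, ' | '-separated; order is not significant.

Per-node cardinality:
  S → 6
  π[h](S) → 6
  ρ[e/h](π[h](S)) → 6

== RESULT ==
e
2
2
4
5
6
7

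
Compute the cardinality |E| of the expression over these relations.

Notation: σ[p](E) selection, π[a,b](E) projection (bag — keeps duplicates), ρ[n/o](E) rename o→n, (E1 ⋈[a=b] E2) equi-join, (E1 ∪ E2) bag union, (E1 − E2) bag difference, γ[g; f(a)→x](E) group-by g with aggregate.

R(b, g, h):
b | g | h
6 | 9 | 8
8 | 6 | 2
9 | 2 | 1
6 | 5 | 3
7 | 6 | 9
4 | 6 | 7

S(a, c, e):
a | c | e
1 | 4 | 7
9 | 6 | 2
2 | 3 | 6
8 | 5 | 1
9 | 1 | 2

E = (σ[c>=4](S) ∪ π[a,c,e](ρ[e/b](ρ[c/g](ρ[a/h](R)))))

Per-node cardinality:
  S → 5
  σ[c>=4](S) → 3
  R → 6
  ρ[a/h](R) → 6
  ρ[c/g](ρ[a/h](R)) → 6
  ρ[e/b](ρ[c/g](ρ[a/h](R))) → 6
  π[a,c,e](ρ[e/b](ρ[c/g](ρ[a/h](R)))) → 6
  (σ[c>=4](S) ∪ π[a,c,e](ρ[e/b](ρ[c/g](ρ[a/h](R))))) → 9

|E| = 9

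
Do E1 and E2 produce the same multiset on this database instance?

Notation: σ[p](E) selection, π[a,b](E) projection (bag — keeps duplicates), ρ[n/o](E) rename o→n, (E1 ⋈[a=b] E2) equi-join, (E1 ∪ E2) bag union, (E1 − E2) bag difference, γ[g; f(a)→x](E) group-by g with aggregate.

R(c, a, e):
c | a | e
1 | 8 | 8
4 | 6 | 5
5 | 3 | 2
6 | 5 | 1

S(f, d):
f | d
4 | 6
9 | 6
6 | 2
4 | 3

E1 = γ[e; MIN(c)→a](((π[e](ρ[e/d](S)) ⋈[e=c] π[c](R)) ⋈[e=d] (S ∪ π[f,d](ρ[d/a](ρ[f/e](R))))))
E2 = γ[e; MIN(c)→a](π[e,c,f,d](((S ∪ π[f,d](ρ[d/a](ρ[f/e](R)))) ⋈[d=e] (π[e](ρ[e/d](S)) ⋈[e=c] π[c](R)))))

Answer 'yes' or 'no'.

E1 per-node cardinality:
  S → 4
  ρ[e/d](S) → 4
  π[e](ρ[e/d](S)) → 4
  R → 4
  π[c](R) → 4
  (π[e](ρ[e/d](S)) ⋈[e=c] π[c](R)) → 2
  S → 4
  R → 4
  ρ[f/e](R) → 4
  ρ[d/a](ρ[f/e](R)) → 4
  π[f,d](ρ[d/a](ρ[f/e](R))) → 4
  (S ∪ π[f,d](ρ[d/a](ρ[f/e](R)))) → 8
  ((π[e](ρ[e/d](S)) ⋈[e=c] π[c](R)) ⋈[e=d] (S ∪ π[f,d](ρ[d/a](ρ[f/e](R))))) → 6
  γ[e; MIN(c)→a](((π[e](ρ[e/d](S)) ⋈[e=c] π[c](R)) ⋈[e=d] (S ∪ π[f,d](ρ[d/a](ρ[f/e](R)))))) → 1
E2 per-node cardinality:
  S → 4
  R → 4
  ρ[f/e](R) → 4
  ρ[d/a](ρ[f/e](R)) → 4
  π[f,d](ρ[d/a](ρ[f/e](R))) → 4
  (S ∪ π[f,d](ρ[d/a](ρ[f/e](R)))) → 8
  S → 4
  ρ[e/d](S) → 4
  π[e](ρ[e/d](S)) → 4
  R → 4
  π[c](R) → 4
  (π[e](ρ[e/d](S)) ⋈[e=c] π[c](R)) → 2
  ((S ∪ π[f,d](ρ[d/a](ρ[f/e](R)))) ⋈[d=e] (π[e](ρ[e/d](S)) ⋈[e=c] π[c](R))) → 6
  π[e,c,f,d](((S ∪ π[f,d](ρ[d/a](ρ[f/e](R)))) ⋈[d=e] (π[e](ρ[e/d](S)) ⋈[e=c] π[c](R)))) → 6
  γ[e; MIN(c)→a](π[e,c,f,d](((S ∪ π[f,d](ρ[d/a](ρ[f/e](R)))) ⋈[d=e] (π[e](ρ[e/d](S)) ⋈[e=c] π[c](R))))) → 1

E1 and E2 produce the same multiset:
e | a
6 | 6

yes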